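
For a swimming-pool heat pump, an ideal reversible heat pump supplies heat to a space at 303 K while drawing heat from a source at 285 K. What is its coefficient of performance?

COP_HP ≈ 16.8

For a reversible heat pump, COP_HP = T_H/(T_H − T_C) = 303.00/(303.00 − 285.00) = 16.8.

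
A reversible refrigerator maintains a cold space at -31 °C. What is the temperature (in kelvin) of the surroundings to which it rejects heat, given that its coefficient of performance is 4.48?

T_C = -31 °C → -31 + 273.15 = 242.15 K.
COP_R = T_C/(T_H − T_C) ⇒ T_H = T_C·(1 + 1/COP_R) = 242.15 × (1 + 1/4.48) = 296 K.

T_H ≈ 296 K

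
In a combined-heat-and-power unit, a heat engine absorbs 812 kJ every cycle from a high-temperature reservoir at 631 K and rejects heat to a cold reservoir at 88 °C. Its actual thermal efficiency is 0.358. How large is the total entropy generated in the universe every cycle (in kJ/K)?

T_C = 88 °C → 88 + 273.15 = 361.15 K.
W = η·Q_H = 0.358 × 812 = 290.7 kJ, so Q_C = Q_H − W = 521.3 kJ.
Entropy balance on the reservoirs: −Q_H/T_H = -1.287 kJ/K, +Q_C/T_C = 1.443 kJ/K.
ΔS_univ = −Q_H/T_H + Q_C/T_C = 0.157 kJ/K (> 0, since η = 0.358 < η_Carnot = 0.428).

ΔS_univ ≈ 0.157 kJ/K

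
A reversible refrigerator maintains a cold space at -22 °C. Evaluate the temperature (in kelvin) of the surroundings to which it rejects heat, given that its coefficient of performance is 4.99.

T_C = -22 °C → -22 + 273.15 = 251.15 K.
COP_R = T_C/(T_H − T_C) ⇒ T_H = T_C·(1 + 1/COP_R) = 251.15 × (1 + 1/4.99) = 301 K.

T_H ≈ 301 K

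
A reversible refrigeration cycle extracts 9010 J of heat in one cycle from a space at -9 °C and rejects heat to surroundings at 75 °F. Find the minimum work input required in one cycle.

W_in ≈ 1120 J

T_H = 75 °F → (75 − 32) × 5/9 = 23.89 °C = 297.04 K.
T_C = -9 °C → -9 + 273.15 = 264.15 K.
The reversible coefficient of performance is COP_R = T_C/(T_H − T_C) = 264.15/32.89 = 8.0316.
W = Q_C/COP_R = 9010/8.0316 = 1120 J.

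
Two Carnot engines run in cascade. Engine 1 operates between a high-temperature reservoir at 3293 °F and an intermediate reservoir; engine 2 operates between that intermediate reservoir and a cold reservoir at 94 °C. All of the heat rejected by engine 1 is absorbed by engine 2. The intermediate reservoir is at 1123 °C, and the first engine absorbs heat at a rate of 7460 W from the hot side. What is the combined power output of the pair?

T_H = 3293 °F → (3293 − 32) × 5/9 = 1811.67 °C = 2084.82 K.
T_C = 94 °C → 94 + 273.15 = 367.15 K.
Two reversible stages in series are equivalent to a single Carnot engine between T_H and T_C, so η_total = 1 − T_C/T_H = 1 − 367.15/2084.82 = 0.8239.
W_total = η_total · Q_H = 0.8239 × 7460 = 6150 W.

Ẇ_total ≈ 6150 W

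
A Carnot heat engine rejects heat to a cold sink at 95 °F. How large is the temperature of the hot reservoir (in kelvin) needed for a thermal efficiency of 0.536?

T_H ≈ 664 K

T_C = 95 °F → (95 − 32) × 5/9 = 35.00 °C = 308.15 K.
From η = 1 − T_C/T_H, solving for T_H gives T_H = T_C/(1 − η) = 308.15/(1 − 0.536) = 664 K.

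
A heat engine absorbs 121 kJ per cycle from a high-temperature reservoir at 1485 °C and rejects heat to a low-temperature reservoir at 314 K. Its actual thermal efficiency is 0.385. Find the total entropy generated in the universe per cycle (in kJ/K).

T_H = 1485 °C → 1485 + 273.15 = 1758.15 K.
W = η·Q_H = 0.385 × 121 = 46.59 kJ, so Q_C = Q_H − W = 74.41 kJ.
Entropy balance on the reservoirs: −Q_H/T_H = -0.06882 kJ/K, +Q_C/T_C = 0.2370 kJ/K.
ΔS_univ = −Q_H/T_H + Q_C/T_C = 0.168 kJ/K (> 0, since η = 0.385 < η_Carnot = 0.821).

ΔS_univ ≈ 0.168 kJ/K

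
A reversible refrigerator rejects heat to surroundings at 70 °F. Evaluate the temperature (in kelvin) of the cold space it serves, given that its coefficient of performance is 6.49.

T_C ≈ 255 K

T_H = 70 °F → (70 − 32) × 5/9 = 21.11 °C = 294.26 K.
COP_R = T_C/(T_H − T_C) ⇒ T_C = T_H·COP_R/(1 + COP_R) = 294.26 × 6.49/(1 + 6.49) = 255 K.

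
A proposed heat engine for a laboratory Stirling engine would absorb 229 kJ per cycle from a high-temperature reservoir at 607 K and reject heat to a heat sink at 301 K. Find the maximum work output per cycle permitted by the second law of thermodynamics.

No engine can exceed the Carnot limit: η_max = 1 − T_C/T_H = 1 − 301.00/607.00 = 0.5041.
W_max = η_max · Q_H = 0.5041 × 229 = 115.4 kJ.

W_max ≈ 115.4 kJ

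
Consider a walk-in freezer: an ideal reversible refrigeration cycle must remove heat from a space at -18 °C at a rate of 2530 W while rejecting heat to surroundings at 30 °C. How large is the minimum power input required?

Ẇ_in ≈ 476.0 W

T_H = 30 °C → 30 + 273.15 = 303.15 K.
T_C = -18 °C → -18 + 273.15 = 255.15 K.
Carnot COP: COP_R = T_C/(T_H − T_C) = 255.15/48.00 = 5.3156.
W = Q_C/COP_R = 2530/5.3156 = 476.0 W.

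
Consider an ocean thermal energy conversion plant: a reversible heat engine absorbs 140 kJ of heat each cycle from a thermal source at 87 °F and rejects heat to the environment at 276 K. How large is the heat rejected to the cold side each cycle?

T_H = 87 °F → (87 − 32) × 5/9 = 30.56 °C = 303.71 K.
Carnot efficiency: η = 1 − T_C/T_H = 1 − 276.00/303.71 = 0.0912.
For a reversible cycle Q_C/Q_H = T_C/T_H, so Q_C = 140 × 276.00/303.71 = 127 kJ.

Q_C ≈ 127 kJ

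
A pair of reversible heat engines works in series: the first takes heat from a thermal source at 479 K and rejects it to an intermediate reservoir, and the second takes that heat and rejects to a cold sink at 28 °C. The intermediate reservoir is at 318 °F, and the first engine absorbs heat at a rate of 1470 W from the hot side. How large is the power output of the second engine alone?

Ẇ₂ ≈ 402 W

T_C = 28 °C → 28 + 273.15 = 301.15 K.
T_m = 318 °F → (318 − 32) × 5/9 = 158.89 °C = 432.04 K.
Heat entering the second stage: Q_m = Q_H·(T_m/T_H) = 1470 × 432.04/479.00 = 1330 W.
Second-stage efficiency η₂ = 1 − T_C/T_m = 1 − 301.15/432.04 = 0.3030, so W₂ = η₂·Q_m = 402 W.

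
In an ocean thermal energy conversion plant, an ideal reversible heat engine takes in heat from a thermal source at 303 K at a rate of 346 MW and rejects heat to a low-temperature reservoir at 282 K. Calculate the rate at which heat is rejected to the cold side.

η_rev = 1 − T_C/T_H = 1 − 282.00/303.00 = 0.0693.
For a reversible cycle Q_C/Q_H = T_C/T_H, so Q_C = 346 × 282.00/303.00 = 322 MW.

Q̇_C ≈ 322 MW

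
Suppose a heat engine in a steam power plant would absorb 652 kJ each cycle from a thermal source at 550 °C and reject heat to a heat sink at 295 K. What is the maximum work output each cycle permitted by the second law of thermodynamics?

W_max ≈ 418.3 kJ

T_H = 550 °C → 550 + 273.15 = 823.15 K.
No engine can exceed the Carnot limit: η_max = 1 − T_C/T_H = 1 − 295.00/823.15 = 0.6416.
W_max = η_max · Q_H = 0.6416 × 652 = 418.3 kJ.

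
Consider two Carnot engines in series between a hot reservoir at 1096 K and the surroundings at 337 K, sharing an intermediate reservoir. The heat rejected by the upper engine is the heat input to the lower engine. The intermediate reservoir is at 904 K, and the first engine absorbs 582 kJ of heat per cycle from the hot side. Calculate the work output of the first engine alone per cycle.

W₁ ≈ 102 kJ

First-stage efficiency η₁ = 1 − T_m/T_H = 1 − 904.00/1096.00 = 0.1752.
W₁ = η₁·Q_H = 0.1752 × 582 = 102 kJ.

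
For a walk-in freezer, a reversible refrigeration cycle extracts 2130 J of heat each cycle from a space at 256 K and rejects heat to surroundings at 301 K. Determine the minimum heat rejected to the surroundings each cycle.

For a reversible cycle Q_H/Q_C = T_H/T_C, so Q_H = Q_C·T_H/T_C = 2130 × 301.00/256.00 = 2504 J.

Q_H ≈ 2504 J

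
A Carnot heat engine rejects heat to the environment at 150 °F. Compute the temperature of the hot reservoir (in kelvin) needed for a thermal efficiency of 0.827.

T_C = 150 °F → (150 − 32) × 5/9 = 65.56 °C = 338.71 K.
From η = 1 − T_C/T_H, solving for T_H gives T_H = T_C/(1 − η) = 338.71/(1 − 0.827) = 1960 K.

T_H ≈ 1960 K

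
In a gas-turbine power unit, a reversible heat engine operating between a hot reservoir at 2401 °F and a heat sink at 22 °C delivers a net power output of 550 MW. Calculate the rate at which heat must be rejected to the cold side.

Q̇_C ≈ 125 MW

T_H = 2401 °F → (2401 − 32) × 5/9 = 1316.11 °C = 1589.26 K.
T_C = 22 °C → 22 + 273.15 = 295.15 K.
For a reversible engine, η = 1 − T_C/T_H = 1 − 295.15/1589.26 = 0.8143.
Since Q_C/Q_H = T_C/T_H and Q_H = W/η, Q_C = W·T_C/(T_H − T_C) = 550 × 295.15/1294.11 = 125 MW.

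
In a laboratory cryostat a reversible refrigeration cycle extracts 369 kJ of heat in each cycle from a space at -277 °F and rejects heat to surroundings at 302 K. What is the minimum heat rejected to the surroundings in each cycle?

Q_H ≈ 1100 kJ

T_C = -277 °F → (-277 − 32) × 5/9 = -171.67 °C = 101.48 K.
For a reversible cycle Q_H/Q_C = T_H/T_C, so Q_H = Q_C·T_H/T_C = 369 × 302.00/101.48 = 1100 kJ.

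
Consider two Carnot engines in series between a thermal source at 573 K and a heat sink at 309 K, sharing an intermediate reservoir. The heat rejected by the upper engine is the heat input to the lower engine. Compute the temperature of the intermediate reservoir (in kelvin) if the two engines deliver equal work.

T_m ≈ 441 K

For reversible stages Q_m = Q_H·(T_m/T_H). Setting W₁ = Q_H(1 − T_m/T_H) equal to W₂ = Q_m(1 − T_C/T_m) = Q_H·(T_m − T_C)/T_H gives T_H − T_m = T_m − T_C, so T_m = (T_H + T_C)/2 = (573.00 + 309.00)/2 = 441 K.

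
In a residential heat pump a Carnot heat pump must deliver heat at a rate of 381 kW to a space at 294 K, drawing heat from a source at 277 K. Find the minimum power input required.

For a reversible heat pump, COP_HP = T_H/(T_H − T_C) = 294.00/17.00 = 17.2941.
W = Q_H/COP_HP = 381/17.2941 = 22.03 kW.

Ẇ_in ≈ 22.03 kW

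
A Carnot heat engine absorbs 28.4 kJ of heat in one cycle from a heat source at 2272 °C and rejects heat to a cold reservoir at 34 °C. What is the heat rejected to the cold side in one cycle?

T_H = 2272 °C → 2272 + 273.15 = 2545.15 K.
T_C = 34 °C → 34 + 273.15 = 307.15 K.
η_rev = 1 − T_C/T_H = 1 − 307.15/2545.15 = 0.8793.
For a reversible cycle Q_C/Q_H = T_C/T_H, so Q_C = 28.4 × 307.15/2545.15 = 3.43 kJ.

Q_C ≈ 3.43 kJ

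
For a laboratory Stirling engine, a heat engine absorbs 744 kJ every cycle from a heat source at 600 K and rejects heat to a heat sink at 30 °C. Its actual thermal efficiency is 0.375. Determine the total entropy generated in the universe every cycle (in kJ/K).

T_C = 30 °C → 30 + 273.15 = 303.15 K.
W = η·Q_H = 0.375 × 744 = 279.0 kJ, so Q_C = Q_H − W = 465.0 kJ.
Entropy balance on the reservoirs: −Q_H/T_H = -1.240 kJ/K, +Q_C/T_C = 1.534 kJ/K.
ΔS_univ = −Q_H/T_H + Q_C/T_C = 0.2939 kJ/K (> 0, since η = 0.375 < η_Carnot = 0.495).

ΔS_univ ≈ 0.2939 kJ/K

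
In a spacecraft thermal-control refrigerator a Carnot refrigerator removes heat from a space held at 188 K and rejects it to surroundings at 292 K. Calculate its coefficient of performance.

COP_R ≈ 1.81

For a reversible refrigerator, COP_R = T_C/(T_H − T_C) = 188.00/(292.00 − 188.00) = 1.81.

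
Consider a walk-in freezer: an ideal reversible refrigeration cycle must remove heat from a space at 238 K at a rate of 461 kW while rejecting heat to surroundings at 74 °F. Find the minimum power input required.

Ẇ_in ≈ 113.3 kW

T_H = 74 °F → (74 − 32) × 5/9 = 23.33 °C = 296.48 K.
The reversible coefficient of performance is COP_R = T_C/(T_H − T_C) = 238.00/58.48 = 4.0695.
W = Q_C/COP_R = 461/4.0695 = 113.3 kW.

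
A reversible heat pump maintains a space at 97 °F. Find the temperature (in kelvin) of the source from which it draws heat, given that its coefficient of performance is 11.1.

T_C ≈ 281.4 K

T_H = 97 °F → (97 − 32) × 5/9 = 36.11 °C = 309.26 K.
COP_HP = T_H/(T_H − T_C) ⇒ T_C = T_H·(COP_HP − 1)/COP_HP = 309.26 × (11.1 − 1)/11.1 = 281.4 K.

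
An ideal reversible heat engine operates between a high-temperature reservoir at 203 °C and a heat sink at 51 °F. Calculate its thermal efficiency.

T_H = 203 °C → 203 + 273.15 = 476.15 K.
T_C = 51 °F → (51 − 32) × 5/9 = 10.56 °C = 283.71 K.
η_rev = 1 − T_C/T_H = 1 − 283.71/476.15 = 0.404.

η ≈ 0.404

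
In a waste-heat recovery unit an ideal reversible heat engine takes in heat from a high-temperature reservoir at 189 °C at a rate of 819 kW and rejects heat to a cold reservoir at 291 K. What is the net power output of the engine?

Ẇ ≈ 303 kW

T_H = 189 °C → 189 + 273.15 = 462.15 K.
For a reversible engine, η = 1 − T_C/T_H = 1 − 291.00/462.15 = 0.3703.
W = η·Q_H = 0.3703 × 819 = 303 kW.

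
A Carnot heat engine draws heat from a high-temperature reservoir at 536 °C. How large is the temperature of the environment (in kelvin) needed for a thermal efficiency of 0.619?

T_C ≈ 308 K

T_H = 536 °C → 536 + 273.15 = 809.15 K.
From η = 1 − T_C/T_H, T_C = T_H·(1 − η) = 809.15 × (1 − 0.619) = 308 K.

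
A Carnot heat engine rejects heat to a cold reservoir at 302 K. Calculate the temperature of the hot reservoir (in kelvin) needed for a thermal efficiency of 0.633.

T_H ≈ 823 K

From η = 1 − T_C/T_H, solving for T_H gives T_H = T_C/(1 − η) = 302.00/(1 − 0.633) = 823 K.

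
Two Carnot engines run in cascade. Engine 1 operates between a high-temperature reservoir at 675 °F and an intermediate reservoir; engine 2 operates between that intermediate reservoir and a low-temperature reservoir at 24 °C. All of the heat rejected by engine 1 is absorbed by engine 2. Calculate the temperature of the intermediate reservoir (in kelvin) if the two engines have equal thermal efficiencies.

T_H = 675 °F → (675 − 32) × 5/9 = 357.22 °C = 630.37 K.
T_C = 24 °C → 24 + 273.15 = 297.15 K.
Equal efficiencies require 1 − T_m/T_H = 1 − T_C/T_m, i.e. T_m/T_H = T_C/T_m, so T_m = √(T_H·T_C) = √(630.37 × 297.15) = 433 K.

T_m ≈ 433 K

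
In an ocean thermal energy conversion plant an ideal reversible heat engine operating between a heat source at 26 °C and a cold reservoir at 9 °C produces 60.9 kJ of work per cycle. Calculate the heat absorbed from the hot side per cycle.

T_H = 26 °C → 26 + 273.15 = 299.15 K.
T_C = 9 °C → 9 + 273.15 = 282.15 K.
Carnot efficiency: η = 1 − T_C/T_H = 1 − 282.15/299.15 = 0.0568.
Q_H = W/η = 60.9/0.0568 = 1070 kJ.

Q_H ≈ 1070 kJ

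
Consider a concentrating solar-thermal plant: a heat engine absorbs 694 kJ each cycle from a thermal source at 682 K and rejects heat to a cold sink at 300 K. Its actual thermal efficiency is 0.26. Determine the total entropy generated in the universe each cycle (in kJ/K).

ΔS_univ ≈ 0.6943 kJ/K

W = η·Q_H = 0.26 × 694 = 180.4 kJ, so Q_C = Q_H − W = 513.6 kJ.
The hot reservoir loses entropy Q_H/T_H = 694/682.00 = 1.018 kJ/K; the cold reservoir gains Q_C/T_C = 513.6/300.00 = 1.712 kJ/K.
ΔS_univ = −Q_H/T_H + Q_C/T_C = 0.6943 kJ/K (> 0, since η = 0.26 < η_Carnot = 0.560).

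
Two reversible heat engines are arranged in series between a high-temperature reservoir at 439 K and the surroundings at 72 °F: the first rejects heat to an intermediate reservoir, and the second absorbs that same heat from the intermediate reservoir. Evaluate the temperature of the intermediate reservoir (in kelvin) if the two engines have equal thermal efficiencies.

T_m ≈ 360 K

T_C = 72 °F → (72 − 32) × 5/9 = 22.22 °C = 295.37 K.
Equal efficiencies require 1 − T_m/T_H = 1 − T_C/T_m, i.e. T_m/T_H = T_C/T_m, so T_m = √(T_H·T_C) = √(439.00 × 295.37) = 360 K.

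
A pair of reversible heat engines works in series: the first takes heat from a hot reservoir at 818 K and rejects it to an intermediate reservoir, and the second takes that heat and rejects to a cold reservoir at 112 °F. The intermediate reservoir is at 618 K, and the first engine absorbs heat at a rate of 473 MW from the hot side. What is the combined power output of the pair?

Ẇ_total ≈ 289 MW

T_C = 112 °F → (112 − 32) × 5/9 = 44.44 °C = 317.59 K.
Two reversible stages in series are equivalent to a single Carnot engine between T_H and T_C, so η_total = 1 − T_C/T_H = 1 − 317.59/818.00 = 0.6117.
W_total = η_total · Q_H = 0.6117 × 473 = 289 MW.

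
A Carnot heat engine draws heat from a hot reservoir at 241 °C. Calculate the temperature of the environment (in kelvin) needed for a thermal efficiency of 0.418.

T_C ≈ 299 K

T_H = 241 °C → 241 + 273.15 = 514.15 K.
From η = 1 − T_C/T_H, T_C = T_H·(1 − η) = 514.15 × (1 − 0.418) = 299 K.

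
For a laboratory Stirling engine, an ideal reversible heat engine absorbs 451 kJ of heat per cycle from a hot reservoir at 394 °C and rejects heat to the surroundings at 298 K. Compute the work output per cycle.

W ≈ 249.5 kJ

T_H = 394 °C → 394 + 273.15 = 667.15 K.
The Carnot efficiency is η = 1 − T_C/T_H = 1 − 298.00/667.15 = 0.5533.
W = η·Q_H = 0.5533 × 451 = 249.5 kJ.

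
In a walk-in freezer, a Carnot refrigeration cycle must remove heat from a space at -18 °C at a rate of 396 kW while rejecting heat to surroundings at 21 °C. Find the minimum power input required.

Ẇ_in ≈ 60.5 kW

T_H = 21 °C → 21 + 273.15 = 294.15 K.
T_C = -18 °C → -18 + 273.15 = 255.15 K.
Carnot COP: COP_R = T_C/(T_H − T_C) = 255.15/39.00 = 6.5423.
W = Q_C/COP_R = 396/6.5423 = 60.5 kW.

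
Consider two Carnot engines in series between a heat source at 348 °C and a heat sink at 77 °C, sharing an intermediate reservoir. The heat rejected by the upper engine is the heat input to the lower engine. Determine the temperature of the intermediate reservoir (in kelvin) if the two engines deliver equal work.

T_m ≈ 486 K

T_H = 348 °C → 348 + 273.15 = 621.15 K.
T_C = 77 °C → 77 + 273.15 = 350.15 K.
For reversible stages Q_m = Q_H·(T_m/T_H). Setting W₁ = Q_H(1 − T_m/T_H) equal to W₂ = Q_m(1 − T_C/T_m) = Q_H·(T_m − T_C)/T_H gives T_H − T_m = T_m − T_C, so T_m = (T_H + T_C)/2 = (621.15 + 350.15)/2 = 486 K.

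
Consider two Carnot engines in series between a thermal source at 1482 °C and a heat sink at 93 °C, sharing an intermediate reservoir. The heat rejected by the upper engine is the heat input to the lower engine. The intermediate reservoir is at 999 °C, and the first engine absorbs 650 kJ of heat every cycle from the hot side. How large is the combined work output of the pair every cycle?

T_H = 1482 °C → 1482 + 273.15 = 1755.15 K.
T_C = 93 °C → 93 + 273.15 = 366.15 K.
Two reversible stages in series are equivalent to a single Carnot engine between T_H and T_C, so η_total = 1 − T_C/T_H = 1 − 366.15/1755.15 = 0.7914.
W_total = η_total · Q_H = 0.7914 × 650 = 514 kJ.

W_total ≈ 514 kJ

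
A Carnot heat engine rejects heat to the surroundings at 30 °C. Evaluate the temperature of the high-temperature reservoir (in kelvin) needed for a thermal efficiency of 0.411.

T_C = 30 °C → 30 + 273.15 = 303.15 K.
From η = 1 − T_C/T_H, solving for T_H gives T_H = T_C/(1 − η) = 303.15/(1 − 0.411) = 515 K.

T_H ≈ 515 K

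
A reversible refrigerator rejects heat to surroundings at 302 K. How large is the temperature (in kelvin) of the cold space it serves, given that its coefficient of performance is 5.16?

T_C ≈ 253.0 K

COP_R = T_C/(T_H − T_C) ⇒ T_C = T_H·COP_R/(1 + COP_R) = 302.00 × 5.16/(1 + 5.16) = 253.0 K.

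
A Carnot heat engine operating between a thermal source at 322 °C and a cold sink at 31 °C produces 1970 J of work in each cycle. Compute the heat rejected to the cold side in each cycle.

T_H = 322 °C → 322 + 273.15 = 595.15 K.
T_C = 31 °C → 31 + 273.15 = 304.15 K.
For a reversible engine, η = 1 − T_C/T_H = 1 − 304.15/595.15 = 0.4890.
Since Q_C/Q_H = T_C/T_H and Q_H = W/η, Q_C = W·T_C/(T_H − T_C) = 1970 × 304.15/291.00 = 2060 J.

Q_C ≈ 2060 J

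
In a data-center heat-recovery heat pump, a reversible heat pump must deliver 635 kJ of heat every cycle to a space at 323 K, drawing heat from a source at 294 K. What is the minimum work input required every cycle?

W_in ≈ 57.0 kJ

The Carnot heat-pump COP is COP_HP = T_H/(T_H − T_C) = 323.00/29.00 = 11.1379.
W = Q_H/COP_HP = 635/11.1379 = 57.0 kJ.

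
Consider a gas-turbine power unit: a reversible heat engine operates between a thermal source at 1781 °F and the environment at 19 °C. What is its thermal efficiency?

η ≈ 0.7653

T_H = 1781 °F → (1781 − 32) × 5/9 = 971.67 °C = 1244.82 K.
T_C = 19 °C → 19 + 273.15 = 292.15 K.
Since the cycle is reversible, η = 1 − T_C/T_H = 1 − 292.15/1244.82 = 0.7653.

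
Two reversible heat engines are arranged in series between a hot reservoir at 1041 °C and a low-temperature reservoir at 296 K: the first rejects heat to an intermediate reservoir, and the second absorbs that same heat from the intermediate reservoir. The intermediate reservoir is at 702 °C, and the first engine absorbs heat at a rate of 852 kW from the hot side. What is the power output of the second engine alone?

T_H = 1041 °C → 1041 + 273.15 = 1314.15 K.
T_m = 702 °C → 702 + 273.15 = 975.15 K.
Heat entering the second stage: Q_m = Q_H·(T_m/T_H) = 852 × 975.15/1314.15 = 632.2 kW.
Second-stage efficiency η₂ = 1 − T_C/T_m = 1 − 296.00/975.15 = 0.6965, so W₂ = η₂·Q_m = 440.3 kW.

Ẇ₂ ≈ 440.3 kW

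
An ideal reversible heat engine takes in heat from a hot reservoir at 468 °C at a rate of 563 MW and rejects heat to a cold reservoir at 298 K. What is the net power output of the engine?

T_H = 468 °C → 468 + 273.15 = 741.15 K.
η_rev = 1 − T_C/T_H = 1 − 298.00/741.15 = 0.5979.
W = η·Q_H = 0.5979 × 563 = 337 MW.

Ẇ ≈ 337 MW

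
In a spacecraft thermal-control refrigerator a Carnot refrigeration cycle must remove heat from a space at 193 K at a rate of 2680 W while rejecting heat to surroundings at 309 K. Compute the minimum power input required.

For a reversible refrigerator, COP_R = T_C/(T_H − T_C) = 193.00/116.00 = 1.6638.
W = Q_C/COP_R = 2680/1.6638 = 1611 W.

Ẇ_in ≈ 1611 W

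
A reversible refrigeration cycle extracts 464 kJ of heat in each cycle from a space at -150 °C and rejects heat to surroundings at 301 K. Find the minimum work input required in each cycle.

W_in ≈ 670 kJ

T_C = -150 °C → -150 + 273.15 = 123.15 K.
For a reversible refrigerator, COP_R = T_C/(T_H − T_C) = 123.15/177.85 = 0.6924.
W = Q_C/COP_R = 464/0.6924 = 670 kJ.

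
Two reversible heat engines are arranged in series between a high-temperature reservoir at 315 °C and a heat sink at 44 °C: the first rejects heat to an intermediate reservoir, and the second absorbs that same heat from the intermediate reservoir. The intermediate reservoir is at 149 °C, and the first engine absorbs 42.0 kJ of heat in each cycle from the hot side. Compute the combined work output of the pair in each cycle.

T_H = 315 °C → 315 + 273.15 = 588.15 K.
T_C = 44 °C → 44 + 273.15 = 317.15 K.
Two reversible stages in series are equivalent to a single Carnot engine between T_H and T_C, so η_total = 1 − T_C/T_H = 1 − 317.15/588.15 = 0.4608.
W_total = η_total · Q_H = 0.4608 × 42.0 = 19.4 kJ.

W_total ≈ 19.4 kJ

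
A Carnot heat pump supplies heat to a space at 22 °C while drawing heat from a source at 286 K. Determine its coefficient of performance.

T_H = 22 °C → 22 + 273.15 = 295.15 K.
Reversible heating COP: COP_HP = T_H/(T_H − T_C) = 295.15/(295.15 − 286.00) = 32.3.

COP_HP ≈ 32.3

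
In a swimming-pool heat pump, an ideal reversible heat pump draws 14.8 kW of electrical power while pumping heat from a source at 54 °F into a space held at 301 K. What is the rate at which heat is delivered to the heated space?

Q̇_H ≈ 285 kW

T_C = 54 °F → (54 − 32) × 5/9 = 12.22 °C = 285.37 K.
For a reversible heat pump, COP_HP = T_H/(T_H − T_C) = 301.00/15.63 = 19.2606.
Q_H = COP_HP · W = 19.2606 × 14.8 = 285 kW.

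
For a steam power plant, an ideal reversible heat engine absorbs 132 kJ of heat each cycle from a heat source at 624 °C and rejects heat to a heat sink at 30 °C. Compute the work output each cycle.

T_H = 624 °C → 624 + 273.15 = 897.15 K.
T_C = 30 °C → 30 + 273.15 = 303.15 K.
For a reversible engine, η = 1 − T_C/T_H = 1 − 303.15/897.15 = 0.6621.
W = η·Q_H = 0.6621 × 132 = 87.4 kJ.

W ≈ 87.4 kJ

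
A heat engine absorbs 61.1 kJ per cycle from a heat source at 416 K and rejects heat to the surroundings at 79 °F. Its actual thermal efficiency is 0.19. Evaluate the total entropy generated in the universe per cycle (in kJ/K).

ΔS_univ ≈ 0.0185 kJ/K

T_C = 79 °F → (79 − 32) × 5/9 = 26.11 °C = 299.26 K.
W = η·Q_H = 0.19 × 61.1 = 11.61 kJ, so Q_C = Q_H − W = 49.49 kJ.
Entropy balance on the reservoirs: −Q_H/T_H = -0.1469 kJ/K, +Q_C/T_C = 0.1654 kJ/K.
ΔS_univ = −Q_H/T_H + Q_C/T_C = 0.0185 kJ/K (> 0, since η = 0.19 < η_Carnot = 0.281).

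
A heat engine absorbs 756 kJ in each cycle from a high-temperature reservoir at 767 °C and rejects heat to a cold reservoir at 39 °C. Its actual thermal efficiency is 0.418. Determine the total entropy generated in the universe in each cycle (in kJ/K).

T_H = 767 °C → 767 + 273.15 = 1040.15 K.
T_C = 39 °C → 39 + 273.15 = 312.15 K.
W = η·Q_H = 0.418 × 756 = 316.0 kJ, so Q_C = Q_H − W = 440.0 kJ.
Reservoir entropy changes: ΔS_H = −Q_H/T_H = −756/1040.15 = -0.7268 kJ/K and ΔS_C = +Q_C/T_C = 440.0/312.15 = 1.410 kJ/K.
ΔS_univ = −Q_H/T_H + Q_C/T_C = 0.683 kJ/K (> 0, since η = 0.418 < η_Carnot = 0.700).

ΔS_univ ≈ 0.683 kJ/K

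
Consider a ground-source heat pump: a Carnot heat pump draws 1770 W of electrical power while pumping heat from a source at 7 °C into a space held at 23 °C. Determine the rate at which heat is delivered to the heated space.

Q̇_H ≈ 32760 W

T_H = 23 °C → 23 + 273.15 = 296.15 K.
T_C = 7 °C → 7 + 273.15 = 280.15 K.
The Carnot heat-pump COP is COP_HP = T_H/(T_H − T_C) = 296.15/16.00 = 18.5094.
Q_H = COP_HP · W = 18.5094 × 1770 = 32760 W.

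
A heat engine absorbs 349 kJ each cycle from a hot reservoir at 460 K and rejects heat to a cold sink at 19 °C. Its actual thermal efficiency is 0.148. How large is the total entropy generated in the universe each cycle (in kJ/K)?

T_C = 19 °C → 19 + 273.15 = 292.15 K.
W = η·Q_H = 0.148 × 349 = 51.65 kJ, so Q_C = Q_H − W = 297.3 kJ.
Reservoir entropy changes: ΔS_H = −Q_H/T_H = −349/460.00 = -0.7587 kJ/K and ΔS_C = +Q_C/T_C = 297.3/292.15 = 1.018 kJ/K.
ΔS_univ = −Q_H/T_H + Q_C/T_C = 0.2591 kJ/K (> 0, since η = 0.148 < η_Carnot = 0.365).

ΔS_univ ≈ 0.2591 kJ/K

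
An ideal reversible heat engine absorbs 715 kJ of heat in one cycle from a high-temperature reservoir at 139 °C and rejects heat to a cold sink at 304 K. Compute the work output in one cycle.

T_H = 139 °C → 139 + 273.15 = 412.15 K.
η_rev = 1 − T_C/T_H = 1 − 304.00/412.15 = 0.2624.
W = η·Q_H = 0.2624 × 715 = 187.6 kJ.

W ≈ 187.6 kJ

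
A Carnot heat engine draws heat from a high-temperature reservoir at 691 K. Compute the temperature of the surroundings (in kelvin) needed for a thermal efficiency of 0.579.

T_C ≈ 291 K

From η = 1 − T_C/T_H, T_C = T_H·(1 − η) = 691.00 × (1 − 0.579) = 291 K.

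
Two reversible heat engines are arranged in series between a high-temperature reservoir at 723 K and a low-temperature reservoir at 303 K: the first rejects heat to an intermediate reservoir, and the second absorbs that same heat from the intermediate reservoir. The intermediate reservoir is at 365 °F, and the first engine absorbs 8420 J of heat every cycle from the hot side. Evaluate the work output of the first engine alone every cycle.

W₁ ≈ 3080 J

T_m = 365 °F → (365 − 32) × 5/9 = 185.00 °C = 458.15 K.
First-stage efficiency η₁ = 1 − T_m/T_H = 1 − 458.15/723.00 = 0.3663.
W₁ = η₁·Q_H = 0.3663 × 8420 = 3080 J.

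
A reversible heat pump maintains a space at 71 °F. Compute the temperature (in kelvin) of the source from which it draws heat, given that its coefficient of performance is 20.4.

T_C ≈ 280 K

T_H = 71 °F → (71 − 32) × 5/9 = 21.67 °C = 294.82 K.
COP_HP = T_H/(T_H − T_C) ⇒ T_C = T_H·(COP_HP − 1)/COP_HP = 294.82 × (20.4 − 1)/20.4 = 280 K.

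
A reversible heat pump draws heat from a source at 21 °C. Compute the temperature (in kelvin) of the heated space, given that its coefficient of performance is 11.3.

T_C = 21 °C → 21 + 273.15 = 294.15 K.
COP_HP = T_H/(T_H − T_C) ⇒ T_H = T_C·COP_HP/(COP_HP − 1) = 294.15 × 11.3/(11.3 − 1) = 323 K.

T_H ≈ 323 K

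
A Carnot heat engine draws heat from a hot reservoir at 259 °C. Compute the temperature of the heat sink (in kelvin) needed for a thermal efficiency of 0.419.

T_C ≈ 309 K

T_H = 259 °C → 259 + 273.15 = 532.15 K.
From η = 1 − T_C/T_H, T_C = T_H·(1 − η) = 532.15 × (1 − 0.419) = 309 K.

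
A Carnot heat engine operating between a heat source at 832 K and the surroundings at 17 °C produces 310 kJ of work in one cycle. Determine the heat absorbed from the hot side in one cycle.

T_C = 17 °C → 17 + 273.15 = 290.15 K.
Carnot efficiency: η = 1 − T_C/T_H = 1 − 290.15/832.00 = 0.6513.
Q_H = W/η = 310/0.6513 = 476.0 kJ.

Q_H ≈ 476.0 kJ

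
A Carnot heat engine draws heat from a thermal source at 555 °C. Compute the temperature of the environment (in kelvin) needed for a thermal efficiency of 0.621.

T_H = 555 °C → 555 + 273.15 = 828.15 K.
From η = 1 − T_C/T_H, T_C = T_H·(1 − η) = 828.15 × (1 − 0.621) = 314 K.

T_C ≈ 314 K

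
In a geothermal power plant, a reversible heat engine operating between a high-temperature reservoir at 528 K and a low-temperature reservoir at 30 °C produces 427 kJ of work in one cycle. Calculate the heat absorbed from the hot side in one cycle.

T_C = 30 °C → 30 + 273.15 = 303.15 K.
Carnot efficiency: η = 1 − T_C/T_H = 1 − 303.15/528.00 = 0.4259.
Q_H = W/η = 427/0.4259 = 1000 kJ.

Q_H ≈ 1000 kJ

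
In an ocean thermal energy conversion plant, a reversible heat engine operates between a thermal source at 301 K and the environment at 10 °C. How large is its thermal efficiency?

T_C = 10 °C → 10 + 273.15 = 283.15 K.
Carnot efficiency: η = 1 − T_C/T_H = 1 − 283.15/301.00 = 0.0593.

η ≈ 0.0593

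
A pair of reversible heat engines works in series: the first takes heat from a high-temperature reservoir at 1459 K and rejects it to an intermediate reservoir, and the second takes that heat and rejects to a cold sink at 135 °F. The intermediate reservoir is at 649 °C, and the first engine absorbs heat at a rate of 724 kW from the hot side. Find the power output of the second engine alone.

T_C = 135 °F → (135 − 32) × 5/9 = 57.22 °C = 330.37 K.
T_m = 649 °C → 649 + 273.15 = 922.15 K.
Heat entering the second stage: Q_m = Q_H·(T_m/T_H) = 724 × 922.15/1459.00 = 458 kW.
Second-stage efficiency η₂ = 1 − T_C/T_m = 1 − 330.37/922.15 = 0.6417, so W₂ = η₂·Q_m = 294 kW.

Ẇ₂ ≈ 294 kW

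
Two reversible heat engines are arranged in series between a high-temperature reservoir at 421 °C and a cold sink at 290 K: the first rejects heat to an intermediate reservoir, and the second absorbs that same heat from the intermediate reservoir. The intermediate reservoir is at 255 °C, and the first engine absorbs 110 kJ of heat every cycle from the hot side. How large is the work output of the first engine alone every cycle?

T_H = 421 °C → 421 + 273.15 = 694.15 K.
T_m = 255 °C → 255 + 273.15 = 528.15 K.
First-stage efficiency η₁ = 1 − T_m/T_H = 1 − 528.15/694.15 = 0.2391.
W₁ = η₁·Q_H = 0.2391 × 110 = 26.3 kJ.

W₁ ≈ 26.3 kJ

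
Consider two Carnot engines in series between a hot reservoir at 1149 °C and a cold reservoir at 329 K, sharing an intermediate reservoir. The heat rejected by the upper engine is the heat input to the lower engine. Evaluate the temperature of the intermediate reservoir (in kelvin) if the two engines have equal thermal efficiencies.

T_m ≈ 684.0 K

T_H = 1149 °C → 1149 + 273.15 = 1422.15 K.
Equal efficiencies require 1 − T_m/T_H = 1 − T_C/T_m, i.e. T_m/T_H = T_C/T_m, so T_m = √(T_H·T_C) = √(1422.15 × 329.00) = 684.0 K.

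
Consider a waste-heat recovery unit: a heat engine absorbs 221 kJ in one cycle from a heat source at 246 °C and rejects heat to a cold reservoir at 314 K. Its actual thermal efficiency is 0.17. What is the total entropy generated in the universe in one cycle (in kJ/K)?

ΔS_univ ≈ 0.158 kJ/K

T_H = 246 °C → 246 + 273.15 = 519.15 K.
W = η·Q_H = 0.17 × 221 = 37.57 kJ, so Q_C = Q_H − W = 183.4 kJ.
The hot reservoir loses entropy Q_H/T_H = 221/519.15 = 0.4257 kJ/K; the cold reservoir gains Q_C/T_C = 183.4/314.00 = 0.5842 kJ/K.
ΔS_univ = −Q_H/T_H + Q_C/T_C = 0.158 kJ/K (> 0, since η = 0.17 < η_Carnot = 0.395).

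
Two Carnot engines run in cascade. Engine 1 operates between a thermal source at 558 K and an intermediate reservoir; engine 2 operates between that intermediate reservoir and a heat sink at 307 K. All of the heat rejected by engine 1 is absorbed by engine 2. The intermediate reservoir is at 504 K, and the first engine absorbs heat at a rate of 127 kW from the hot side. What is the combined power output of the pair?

Ẇ_total ≈ 57.1 kW

Two reversible stages in series are equivalent to a single Carnot engine between T_H and T_C, so η_total = 1 − T_C/T_H = 1 − 307.00/558.00 = 0.4498.
W_total = η_total · Q_H = 0.4498 × 127 = 57.1 kW.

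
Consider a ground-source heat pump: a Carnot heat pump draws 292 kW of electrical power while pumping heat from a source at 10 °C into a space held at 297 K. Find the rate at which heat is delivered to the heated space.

Q̇_H ≈ 6260 kW

T_C = 10 °C → 10 + 273.15 = 283.15 K.
For a reversible heat pump, COP_HP = T_H/(T_H − T_C) = 297.00/13.85 = 21.4440.
Q_H = COP_HP · W = 21.4440 × 292 = 6260 kW.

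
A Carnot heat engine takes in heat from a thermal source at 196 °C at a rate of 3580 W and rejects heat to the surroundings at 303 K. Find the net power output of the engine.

Ẇ ≈ 1268 W

T_H = 196 °C → 196 + 273.15 = 469.15 K.
Since the cycle is reversible, η = 1 − T_C/T_H = 1 − 303.00/469.15 = 0.3542.
W = η·Q_H = 0.3542 × 3580 = 1268 W.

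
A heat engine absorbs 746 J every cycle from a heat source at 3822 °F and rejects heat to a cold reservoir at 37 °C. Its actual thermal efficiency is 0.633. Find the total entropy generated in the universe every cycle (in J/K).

T_H = 3822 °F → (3822 − 32) × 5/9 = 2105.56 °C = 2378.71 K.
T_C = 37 °C → 37 + 273.15 = 310.15 K.
W = η·Q_H = 0.633 × 746 = 472.2 J, so Q_C = Q_H − W = 273.8 J.
The hot reservoir loses entropy Q_H/T_H = 746/2378.71 = 0.3136 J/K; the cold reservoir gains Q_C/T_C = 273.8/310.15 = 0.8827 J/K.
ΔS_univ = −Q_H/T_H + Q_C/T_C = 0.569 J/K (> 0, since η = 0.633 < η_Carnot = 0.870).

ΔS_univ ≈ 0.569 J/K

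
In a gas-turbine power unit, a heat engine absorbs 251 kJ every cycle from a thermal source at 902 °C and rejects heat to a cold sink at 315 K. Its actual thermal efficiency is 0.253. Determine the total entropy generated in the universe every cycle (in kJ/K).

T_H = 902 °C → 902 + 273.15 = 1175.15 K.
W = η·Q_H = 0.253 × 251 = 63.50 kJ, so Q_C = Q_H − W = 187.5 kJ.
The hot reservoir loses entropy Q_H/T_H = 251/1175.15 = 0.2136 kJ/K; the cold reservoir gains Q_C/T_C = 187.5/315.00 = 0.5952 kJ/K.
ΔS_univ = −Q_H/T_H + Q_C/T_C = 0.382 kJ/K (> 0, since η = 0.253 < η_Carnot = 0.732).

ΔS_univ ≈ 0.382 kJ/K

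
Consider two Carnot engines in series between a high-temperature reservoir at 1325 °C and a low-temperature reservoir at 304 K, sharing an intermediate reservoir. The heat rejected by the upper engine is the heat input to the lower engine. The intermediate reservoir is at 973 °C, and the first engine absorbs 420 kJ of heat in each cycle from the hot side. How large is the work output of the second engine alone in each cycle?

T_H = 1325 °C → 1325 + 273.15 = 1598.15 K.
T_m = 973 °C → 973 + 273.15 = 1246.15 K.
Heat entering the second stage: Q_m = Q_H·(T_m/T_H) = 420 × 1246.15/1598.15 = 327.5 kJ.
Second-stage efficiency η₂ = 1 − T_C/T_m = 1 − 304.00/1246.15 = 0.7560, so W₂ = η₂·Q_m = 247.6 kJ.

W₂ ≈ 247.6 kJ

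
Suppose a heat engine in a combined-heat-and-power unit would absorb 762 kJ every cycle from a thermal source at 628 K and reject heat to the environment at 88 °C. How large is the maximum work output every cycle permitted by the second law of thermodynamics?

W_max ≈ 324 kJ

T_C = 88 °C → 88 + 273.15 = 361.15 K.
The upper bound on efficiency is η_max = 1 − T_C/T_H = 1 − 361.15/628.00 = 0.4249.
W_max = η_max · Q_H = 0.4249 × 762 = 324 kJ.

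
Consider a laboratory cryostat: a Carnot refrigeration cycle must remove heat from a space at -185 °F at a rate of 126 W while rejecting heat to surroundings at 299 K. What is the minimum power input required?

Ẇ_in ≈ 120.9 W

T_C = -185 °F → (-185 − 32) × 5/9 = -120.56 °C = 152.59 K.
The reversible coefficient of performance is COP_R = T_C/(T_H − T_C) = 152.59/146.41 = 1.0423.
W = Q_C/COP_R = 126/1.0423 = 120.9 W.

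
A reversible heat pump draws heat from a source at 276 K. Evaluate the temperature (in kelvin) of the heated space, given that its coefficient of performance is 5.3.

COP_HP = T_H/(T_H − T_C) ⇒ T_H = T_C·COP_HP/(COP_HP − 1) = 276.00 × 5.3/(5.3 − 1) = 340 K.

T_H ≈ 340 K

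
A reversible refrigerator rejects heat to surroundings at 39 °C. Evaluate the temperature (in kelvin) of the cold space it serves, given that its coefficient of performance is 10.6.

T_H = 39 °C → 39 + 273.15 = 312.15 K.
COP_R = T_C/(T_H − T_C) ⇒ T_C = T_H·COP_R/(1 + COP_R) = 312.15 × 10.6/(1 + 10.6) = 285 K.

T_C ≈ 285 K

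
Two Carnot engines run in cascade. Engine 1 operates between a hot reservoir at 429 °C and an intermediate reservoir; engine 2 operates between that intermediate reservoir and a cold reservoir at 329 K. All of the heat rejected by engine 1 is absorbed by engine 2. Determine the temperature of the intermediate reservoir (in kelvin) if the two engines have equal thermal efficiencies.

T_H = 429 °C → 429 + 273.15 = 702.15 K.
Equal efficiencies require 1 − T_m/T_H = 1 − T_C/T_m, i.e. T_m/T_H = T_C/T_m, so T_m = √(T_H·T_C) = √(702.15 × 329.00) = 481 K.

T_m ≈ 481 K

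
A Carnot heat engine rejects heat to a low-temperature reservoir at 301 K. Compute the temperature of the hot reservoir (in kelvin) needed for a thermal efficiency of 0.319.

From η = 1 − T_C/T_H, solving for T_H gives T_H = T_C/(1 − η) = 301.00/(1 − 0.319) = 442.0 K.

T_H ≈ 442.0 K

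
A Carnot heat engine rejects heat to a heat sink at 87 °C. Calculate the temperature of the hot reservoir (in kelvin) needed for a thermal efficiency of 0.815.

T_C = 87 °C → 87 + 273.15 = 360.15 K.
From η = 1 − T_C/T_H, solving for T_H gives T_H = T_C/(1 − η) = 360.15/(1 − 0.815) = 1950 K.

T_H ≈ 1950 K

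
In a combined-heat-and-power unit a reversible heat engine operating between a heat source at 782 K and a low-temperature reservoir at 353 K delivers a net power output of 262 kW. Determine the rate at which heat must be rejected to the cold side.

The Carnot efficiency is η = 1 − T_C/T_H = 1 − 353.00/782.00 = 0.5486.
Since Q_C/Q_H = T_C/T_H and Q_H = W/η, Q_C = W·T_C/(T_H − T_C) = 262 × 353.00/429.00 = 216 kW.

Q̇_C ≈ 216 kW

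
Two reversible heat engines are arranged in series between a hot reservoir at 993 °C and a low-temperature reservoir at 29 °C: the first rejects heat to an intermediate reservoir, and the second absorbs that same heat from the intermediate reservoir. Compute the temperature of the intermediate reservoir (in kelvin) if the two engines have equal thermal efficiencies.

T_m ≈ 619 K

T_H = 993 °C → 993 + 273.15 = 1266.15 K.
T_C = 29 °C → 29 + 273.15 = 302.15 K.
Equal efficiencies require 1 − T_m/T_H = 1 − T_C/T_m, i.e. T_m/T_H = T_C/T_m, so T_m = √(T_H·T_C) = √(1266.15 × 302.15) = 619 K.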